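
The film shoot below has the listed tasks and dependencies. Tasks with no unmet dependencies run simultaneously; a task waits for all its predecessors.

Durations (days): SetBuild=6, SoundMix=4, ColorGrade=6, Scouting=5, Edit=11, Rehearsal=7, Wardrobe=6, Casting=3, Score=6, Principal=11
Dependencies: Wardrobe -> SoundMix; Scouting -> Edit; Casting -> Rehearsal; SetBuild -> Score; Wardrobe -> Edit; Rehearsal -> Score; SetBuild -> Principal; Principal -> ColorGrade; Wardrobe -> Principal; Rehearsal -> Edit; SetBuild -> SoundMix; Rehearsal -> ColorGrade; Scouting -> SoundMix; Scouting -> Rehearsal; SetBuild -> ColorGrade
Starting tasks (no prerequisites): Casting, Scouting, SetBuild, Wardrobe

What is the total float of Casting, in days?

2

Scouting→Rehearsal→Edit = 5+7+11 = 23 sets the makespan at 23 days.
The longest chain containing Casting totals 21 days.
Float = 23 − 21 = 2.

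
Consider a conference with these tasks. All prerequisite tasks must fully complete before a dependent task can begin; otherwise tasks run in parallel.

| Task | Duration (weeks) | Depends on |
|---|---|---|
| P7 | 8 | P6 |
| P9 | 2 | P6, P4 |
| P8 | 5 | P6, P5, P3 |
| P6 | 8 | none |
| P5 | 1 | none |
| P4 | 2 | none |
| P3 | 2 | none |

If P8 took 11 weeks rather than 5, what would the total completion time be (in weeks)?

19

The binding path is P6→P7 = 8+8 = 16; finish at 16 weeks.
The longest path through P8 is only 13 weeks, so P8 has float 3.
The binding chain switches to P6→P8 = 8+11 = 19; finish 19 weeks.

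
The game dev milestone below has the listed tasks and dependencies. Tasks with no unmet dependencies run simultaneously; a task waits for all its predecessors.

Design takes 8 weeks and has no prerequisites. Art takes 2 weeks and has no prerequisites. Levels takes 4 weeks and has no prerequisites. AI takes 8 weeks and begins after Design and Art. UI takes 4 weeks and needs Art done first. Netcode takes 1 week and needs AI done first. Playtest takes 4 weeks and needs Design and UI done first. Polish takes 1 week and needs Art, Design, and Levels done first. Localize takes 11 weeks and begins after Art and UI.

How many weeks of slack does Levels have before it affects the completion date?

12

Critical path: Design→AI→Netcode = 8+8+1 = 17, so the finish is 17 weeks.
Levels finishes as early as 4 and must finish by 16.
So Levels can slip 16 − 4 = 12 weeks.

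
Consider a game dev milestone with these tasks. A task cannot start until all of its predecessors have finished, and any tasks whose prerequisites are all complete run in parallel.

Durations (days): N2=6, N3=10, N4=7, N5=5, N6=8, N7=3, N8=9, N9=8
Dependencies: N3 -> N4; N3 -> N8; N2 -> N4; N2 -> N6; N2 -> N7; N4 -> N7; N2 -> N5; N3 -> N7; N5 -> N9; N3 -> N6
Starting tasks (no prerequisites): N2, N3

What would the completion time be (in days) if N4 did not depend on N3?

19

Before: longest chain N3→N4→N7 = 10+7+3 = 20, finish 20.
Without N3→N4, N4's earliest start moves from 10 to 6.
The longest chain is now N2→N5→N9 = 6+5+8 = 19, so the plan takes 19 days.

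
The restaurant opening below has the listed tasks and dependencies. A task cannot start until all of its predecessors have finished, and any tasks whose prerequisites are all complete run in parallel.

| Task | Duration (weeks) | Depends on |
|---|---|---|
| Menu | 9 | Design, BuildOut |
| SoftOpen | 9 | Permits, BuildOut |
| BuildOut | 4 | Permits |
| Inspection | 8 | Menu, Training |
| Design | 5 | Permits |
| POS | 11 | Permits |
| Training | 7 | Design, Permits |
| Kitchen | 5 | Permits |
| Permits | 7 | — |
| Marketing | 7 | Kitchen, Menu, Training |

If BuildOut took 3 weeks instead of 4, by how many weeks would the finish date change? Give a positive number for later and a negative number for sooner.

Actual critical path: Permits→Design→Menu→Inspection = 7+5+9+8 = 29 ⇒ 29 weeks.
BuildOut is off the critical path — its longest chain is 28 weeks, giving 1 of slack.
That remains the longest chain; total 29 weeks.
Change in finish: 29 − 29 = +0 weeks.

0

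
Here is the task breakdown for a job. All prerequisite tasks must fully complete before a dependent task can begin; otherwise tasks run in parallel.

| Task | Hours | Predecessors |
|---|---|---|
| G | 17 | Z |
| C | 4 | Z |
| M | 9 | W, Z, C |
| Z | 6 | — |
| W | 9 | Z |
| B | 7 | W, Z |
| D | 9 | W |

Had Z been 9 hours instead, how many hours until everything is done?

The binding path is Z→W→M = 6+9+9 = 24; finish at 24 hours.
Z lies on that path, so at 9 hours the path becomes 27 hours.
No other chain overtakes it, so the finish is 27 hours.

27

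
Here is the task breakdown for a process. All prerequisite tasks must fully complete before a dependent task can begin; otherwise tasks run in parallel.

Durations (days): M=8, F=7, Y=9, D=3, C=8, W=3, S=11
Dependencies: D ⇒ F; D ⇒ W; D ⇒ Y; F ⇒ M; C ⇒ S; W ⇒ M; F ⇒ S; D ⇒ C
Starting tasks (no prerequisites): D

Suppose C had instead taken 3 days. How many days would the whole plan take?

Actual critical path: D→C→S = 3+8+11 = 22 ⇒ 22 days.
C is on the critical path; changing it to 3 makes that path 17 days.
The binding chain switches to D→F→S = 3+7+11 = 21; finish 21 days.

21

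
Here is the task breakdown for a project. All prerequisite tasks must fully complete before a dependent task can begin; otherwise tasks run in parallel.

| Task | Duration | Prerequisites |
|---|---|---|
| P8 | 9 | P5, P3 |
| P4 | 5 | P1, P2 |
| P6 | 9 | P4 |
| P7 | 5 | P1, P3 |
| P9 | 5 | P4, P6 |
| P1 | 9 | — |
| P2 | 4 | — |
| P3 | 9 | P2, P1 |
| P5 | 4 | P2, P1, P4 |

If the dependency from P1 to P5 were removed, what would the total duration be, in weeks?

28

Original critical path: P1→P4→P6→P9 = 9+5+9+5 = 28 ⇒ 28 weeks.
Dropping P1→P5 doesn't change P5's earliest start (14); another predecessor still binds.
New critical path: P1→P4→P6→P9 = 9+5+9+5 = 28 ⇒ 28 weeks.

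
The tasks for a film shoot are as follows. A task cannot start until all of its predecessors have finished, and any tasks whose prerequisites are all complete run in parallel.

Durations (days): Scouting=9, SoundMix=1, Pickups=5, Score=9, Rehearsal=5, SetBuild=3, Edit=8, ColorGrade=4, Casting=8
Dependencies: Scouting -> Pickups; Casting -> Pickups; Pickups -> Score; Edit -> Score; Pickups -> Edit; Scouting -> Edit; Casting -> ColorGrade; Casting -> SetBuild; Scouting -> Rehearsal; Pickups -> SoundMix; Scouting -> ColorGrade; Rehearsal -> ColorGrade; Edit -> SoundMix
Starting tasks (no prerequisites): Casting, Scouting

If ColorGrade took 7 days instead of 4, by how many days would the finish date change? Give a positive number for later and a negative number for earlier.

Actual critical path: Scouting→Pickups→Edit→Score = 9+5+8+9 = 31 ⇒ 31 days.
ColorGrade has 13 days of float (longest path through it is 18).
That remains the longest chain; total 31 days.
Change in finish: 31 − 31 = +0 days.

0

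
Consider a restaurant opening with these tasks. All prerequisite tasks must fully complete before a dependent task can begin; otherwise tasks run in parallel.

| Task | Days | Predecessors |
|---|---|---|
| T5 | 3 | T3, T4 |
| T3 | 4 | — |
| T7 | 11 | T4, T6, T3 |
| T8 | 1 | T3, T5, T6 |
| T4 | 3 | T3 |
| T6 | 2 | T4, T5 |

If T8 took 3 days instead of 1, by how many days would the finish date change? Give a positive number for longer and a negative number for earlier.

Critical path before the change: T3→T4→T5→T6→T7 = 4+3+3+2+11 = 23 giving 23 days.
The longest path through T8 is only 13 days, so T8 has float 10.
That remains the longest chain; total 23 days.
Change in finish: 23 − 23 = +0 days.

0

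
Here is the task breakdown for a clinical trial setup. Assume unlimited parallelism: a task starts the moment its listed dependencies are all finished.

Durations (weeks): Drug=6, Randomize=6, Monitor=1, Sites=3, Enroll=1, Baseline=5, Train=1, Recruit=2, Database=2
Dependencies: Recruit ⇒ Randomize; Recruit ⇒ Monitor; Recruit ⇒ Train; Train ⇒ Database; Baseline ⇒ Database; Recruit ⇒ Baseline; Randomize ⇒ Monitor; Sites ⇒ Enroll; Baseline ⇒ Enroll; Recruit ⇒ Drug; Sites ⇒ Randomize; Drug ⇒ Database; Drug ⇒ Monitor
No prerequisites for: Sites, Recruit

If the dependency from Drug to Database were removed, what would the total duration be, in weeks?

Before: longest chain Sites→Randomize→Monitor = 3+6+1 = 10, finish 10.
Without Drug→Database, Database's earliest start moves from 8 to 7.
New critical path: Sites→Randomize→Monitor = 3+6+1 = 10 ⇒ 10 weeks.

10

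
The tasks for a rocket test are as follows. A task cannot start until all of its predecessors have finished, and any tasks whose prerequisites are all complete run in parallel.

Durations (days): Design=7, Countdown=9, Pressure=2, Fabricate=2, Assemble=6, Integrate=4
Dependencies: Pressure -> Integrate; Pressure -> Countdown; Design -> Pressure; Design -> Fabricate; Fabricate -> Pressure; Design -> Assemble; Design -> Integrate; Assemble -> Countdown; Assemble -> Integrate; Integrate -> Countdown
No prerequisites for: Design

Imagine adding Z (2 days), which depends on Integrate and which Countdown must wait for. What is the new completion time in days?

28

Originally the project takes 26 days.
With Z inserted, Countdown now waits for max(Assemble, Integrate, Pressure, Z).
New critical path: Design→Assemble→Integrate→Z→Countdown = 7+6+4+2+9 = 28 ⇒ 28 days.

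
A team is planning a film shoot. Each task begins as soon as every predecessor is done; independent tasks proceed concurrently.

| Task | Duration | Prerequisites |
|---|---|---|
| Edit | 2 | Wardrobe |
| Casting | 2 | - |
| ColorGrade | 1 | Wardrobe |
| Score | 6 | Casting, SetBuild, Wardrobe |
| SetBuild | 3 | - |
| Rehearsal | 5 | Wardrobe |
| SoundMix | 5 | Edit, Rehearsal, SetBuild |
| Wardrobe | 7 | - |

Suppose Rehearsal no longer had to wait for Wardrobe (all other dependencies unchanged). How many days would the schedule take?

14

Original critical path: Wardrobe→Rehearsal→SoundMix = 7+5+5 = 17 ⇒ 17 days.
Without Wardrobe→Rehearsal, Rehearsal's earliest start moves from 7 to 0.
The longest chain is now Wardrobe→Edit→SoundMix = 7+2+5 = 14, so the schedule takes 14 days.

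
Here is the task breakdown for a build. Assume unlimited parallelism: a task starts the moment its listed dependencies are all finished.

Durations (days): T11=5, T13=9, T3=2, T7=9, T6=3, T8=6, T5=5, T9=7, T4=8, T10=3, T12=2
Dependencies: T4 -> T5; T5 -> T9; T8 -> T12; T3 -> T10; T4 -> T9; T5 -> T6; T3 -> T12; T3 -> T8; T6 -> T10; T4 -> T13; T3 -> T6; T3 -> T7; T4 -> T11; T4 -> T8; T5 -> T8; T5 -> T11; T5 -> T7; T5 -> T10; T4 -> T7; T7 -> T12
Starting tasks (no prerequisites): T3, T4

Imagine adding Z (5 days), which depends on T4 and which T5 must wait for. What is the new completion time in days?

29

Originally the project takes 24 days.
With Z inserted, T5 now waits for max(T4, Z).
New critical path: T4→Z→T5→T7→T12 = 8+5+5+9+2 = 29 ⇒ 29 days.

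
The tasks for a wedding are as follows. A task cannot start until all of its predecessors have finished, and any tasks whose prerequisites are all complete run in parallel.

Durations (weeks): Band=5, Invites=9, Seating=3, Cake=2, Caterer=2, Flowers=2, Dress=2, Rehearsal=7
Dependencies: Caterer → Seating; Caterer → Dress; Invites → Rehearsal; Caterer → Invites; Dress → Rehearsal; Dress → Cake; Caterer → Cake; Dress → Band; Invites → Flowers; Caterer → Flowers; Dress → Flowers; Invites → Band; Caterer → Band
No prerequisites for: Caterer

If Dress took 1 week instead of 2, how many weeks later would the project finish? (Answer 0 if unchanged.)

0

As given, the longest chain is Caterer→Invites→Rehearsal = 2+9+7 = 18, so the finish is 18 weeks.
Dress has 7 weeks of float (longest path through it is 11).
No other chain overtakes it, so the finish is 18 weeks.
Change in finish: 18 − 18 = +0 weeks.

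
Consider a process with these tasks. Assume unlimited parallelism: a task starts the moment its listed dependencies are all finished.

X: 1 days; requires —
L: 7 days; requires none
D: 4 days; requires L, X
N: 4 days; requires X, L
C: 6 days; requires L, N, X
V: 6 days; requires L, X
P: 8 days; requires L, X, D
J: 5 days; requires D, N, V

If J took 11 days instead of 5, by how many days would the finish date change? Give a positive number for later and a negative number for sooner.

Actual critical path: L→D→P = 7+4+8 = 19 ⇒ 19 days.
The longest path through J is only 18 days, so J has float 1.
Now L→V→J = 7+6+11 = 24 is longest, so the finish becomes 24 days.
Change in finish: 24 − 19 = +5 days.

5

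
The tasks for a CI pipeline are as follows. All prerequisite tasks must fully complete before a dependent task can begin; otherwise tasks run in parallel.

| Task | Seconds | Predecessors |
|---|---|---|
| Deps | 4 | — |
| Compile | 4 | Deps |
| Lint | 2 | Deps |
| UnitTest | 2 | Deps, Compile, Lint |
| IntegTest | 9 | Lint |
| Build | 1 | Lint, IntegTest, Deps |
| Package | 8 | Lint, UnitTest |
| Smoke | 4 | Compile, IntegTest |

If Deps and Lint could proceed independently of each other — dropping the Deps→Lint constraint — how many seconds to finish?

With the dependency in place, Deps→Lint→IntegTest→Smoke = 4+2+9+4 = 19 sets the finish at 19 seconds.
Without Deps→Lint, Lint's earliest start moves from 4 to 0.
After: Deps→Compile→UnitTest→Package = 4+4+2+8 = 18 → 18 seconds.

18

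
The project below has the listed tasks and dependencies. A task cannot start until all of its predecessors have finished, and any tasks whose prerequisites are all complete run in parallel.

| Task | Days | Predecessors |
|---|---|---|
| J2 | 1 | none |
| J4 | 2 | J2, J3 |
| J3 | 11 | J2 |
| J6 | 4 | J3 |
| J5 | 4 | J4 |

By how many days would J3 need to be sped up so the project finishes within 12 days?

6

Current finish: 18 days; target: 12.
J3 is on every critical path, so each day cut from J3 cuts the finish by one (this holds down to a finish of 8).
Need 18 − 12 = 6 days off J3 → J3 becomes 5 days, finish becomes 12.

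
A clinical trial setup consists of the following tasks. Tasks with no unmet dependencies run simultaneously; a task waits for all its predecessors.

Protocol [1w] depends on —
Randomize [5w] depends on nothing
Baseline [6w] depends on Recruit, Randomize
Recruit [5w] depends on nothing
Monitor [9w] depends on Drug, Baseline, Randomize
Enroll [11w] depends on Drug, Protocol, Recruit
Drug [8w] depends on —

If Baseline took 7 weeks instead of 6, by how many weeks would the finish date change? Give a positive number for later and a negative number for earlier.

1

Critical path before the change: Recruit→Baseline→Monitor = 5+6+9 = 20 giving 20 weeks.
Baseline is on the critical path; changing it to 7 makes that path 21 weeks.
No other chain overtakes it, so the finish is 21 weeks.
Change in finish: 21 − 20 = +1 weeks.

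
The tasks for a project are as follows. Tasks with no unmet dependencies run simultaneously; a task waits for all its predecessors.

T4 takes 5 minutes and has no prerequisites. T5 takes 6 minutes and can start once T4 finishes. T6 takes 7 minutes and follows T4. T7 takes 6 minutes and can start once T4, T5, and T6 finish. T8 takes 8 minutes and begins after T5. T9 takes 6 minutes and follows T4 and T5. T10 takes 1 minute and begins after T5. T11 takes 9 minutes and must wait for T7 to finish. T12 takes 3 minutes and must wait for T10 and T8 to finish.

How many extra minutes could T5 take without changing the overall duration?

The longest chain is T4→T6→T7→T11 = 5+7+6+9 = 27; overall finish 27 minutes.
T5 finishes as early as 11 and must finish by 12.
Float = 27 − 26 = 1.

1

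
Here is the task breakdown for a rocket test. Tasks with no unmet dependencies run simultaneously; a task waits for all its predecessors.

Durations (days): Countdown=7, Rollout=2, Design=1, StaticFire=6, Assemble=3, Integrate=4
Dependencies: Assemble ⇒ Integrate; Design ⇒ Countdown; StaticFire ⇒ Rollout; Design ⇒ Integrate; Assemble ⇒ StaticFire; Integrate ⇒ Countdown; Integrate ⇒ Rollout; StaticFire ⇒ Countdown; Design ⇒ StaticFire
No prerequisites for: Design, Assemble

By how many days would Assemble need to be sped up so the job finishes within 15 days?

1

Current finish: 16 days; target: 15.
Assemble is on every critical path, so each day cut from Assemble cuts the finish by one (this holds down to a finish of 14).
Need 16 − 15 = 1 day off Assemble → Assemble becomes 2 days, finish becomes 15.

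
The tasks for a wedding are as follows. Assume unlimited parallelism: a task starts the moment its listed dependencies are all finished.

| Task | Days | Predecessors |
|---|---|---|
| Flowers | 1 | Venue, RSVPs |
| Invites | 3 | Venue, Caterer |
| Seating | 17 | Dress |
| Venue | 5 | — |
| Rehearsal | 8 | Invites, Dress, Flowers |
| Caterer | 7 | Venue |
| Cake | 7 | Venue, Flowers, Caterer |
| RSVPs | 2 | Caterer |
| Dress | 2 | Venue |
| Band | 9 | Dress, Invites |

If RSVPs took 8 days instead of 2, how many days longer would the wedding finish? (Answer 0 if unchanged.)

5

Baseline: Venue→Caterer→Invites→Band = 5+7+3+9 = 24 → 24 days.
RSVPs is off the critical path — its longest chain is 23 days, giving 1 of slack.
The binding chain switches to Venue→Caterer→RSVPs→Flowers→Rehearsal = 5+7+8+1+8 = 29; finish 29 days.
Change in finish: 29 − 24 = +5 days.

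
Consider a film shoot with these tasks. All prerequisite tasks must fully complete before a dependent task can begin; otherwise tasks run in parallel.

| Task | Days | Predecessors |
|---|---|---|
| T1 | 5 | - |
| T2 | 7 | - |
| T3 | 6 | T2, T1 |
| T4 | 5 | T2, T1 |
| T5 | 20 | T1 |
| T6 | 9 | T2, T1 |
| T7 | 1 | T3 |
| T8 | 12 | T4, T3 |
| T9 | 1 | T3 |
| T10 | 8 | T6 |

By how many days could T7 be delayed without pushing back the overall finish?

T1→T5 = 5+20 = 25 sets the makespan at 25 days.
Longest path through T7: 14 days (earliest finish 14, latest finish 25).
So T7 can slip 25 − 14 = 11 days.

11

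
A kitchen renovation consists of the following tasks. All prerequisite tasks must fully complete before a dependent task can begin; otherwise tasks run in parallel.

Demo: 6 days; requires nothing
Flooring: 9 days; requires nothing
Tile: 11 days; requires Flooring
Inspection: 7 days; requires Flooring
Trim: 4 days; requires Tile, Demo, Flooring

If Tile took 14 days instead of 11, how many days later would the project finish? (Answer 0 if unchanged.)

3

Baseline: Flooring→Tile→Trim = 9+11+4 = 24 → 24 days.
Since Tile is critical, the +3 change carries straight to that chain (now 27 days).
No other chain overtakes it, so the finish is 27 days.
Change in finish: 27 − 24 = +3 days.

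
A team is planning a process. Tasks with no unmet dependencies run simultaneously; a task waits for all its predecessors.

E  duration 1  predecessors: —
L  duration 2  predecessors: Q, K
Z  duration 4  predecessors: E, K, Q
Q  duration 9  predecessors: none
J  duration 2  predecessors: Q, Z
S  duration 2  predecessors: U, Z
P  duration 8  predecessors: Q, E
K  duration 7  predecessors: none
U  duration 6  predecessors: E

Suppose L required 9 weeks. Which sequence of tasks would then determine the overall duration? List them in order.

Baseline: Q→P = 9+8 = 17 → 17 weeks.
The longest path through L is only 11 weeks, so L has float 6.
Now Q→L = 9+9 = 18 is longest, so the finish becomes 18 weeks.

Q, L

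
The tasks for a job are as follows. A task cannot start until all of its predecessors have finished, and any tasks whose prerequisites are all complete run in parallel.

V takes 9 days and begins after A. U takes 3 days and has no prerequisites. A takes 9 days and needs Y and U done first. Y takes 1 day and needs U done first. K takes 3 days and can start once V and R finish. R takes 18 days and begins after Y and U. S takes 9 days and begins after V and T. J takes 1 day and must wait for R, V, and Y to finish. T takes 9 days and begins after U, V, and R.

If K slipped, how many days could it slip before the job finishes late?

The longest chain is U→Y→A→V→T→S = 3+1+9+9+9+9 = 40; overall finish 40 days.
K finishes as early as 25 and must finish by 40.
Float = 40 − 25 = 15.

15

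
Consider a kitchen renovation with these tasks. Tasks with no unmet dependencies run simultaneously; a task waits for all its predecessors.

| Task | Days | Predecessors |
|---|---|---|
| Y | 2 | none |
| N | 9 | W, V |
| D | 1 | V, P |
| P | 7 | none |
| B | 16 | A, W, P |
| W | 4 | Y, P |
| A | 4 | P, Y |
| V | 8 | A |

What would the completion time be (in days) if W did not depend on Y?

Before: longest chain P→A→V→N = 7+4+8+9 = 28, finish 28.
Dropping Y→W doesn't change W's earliest start (7); another predecessor still binds.
New critical path: P→A→V→N = 7+4+8+9 = 28 ⇒ 28 days.

28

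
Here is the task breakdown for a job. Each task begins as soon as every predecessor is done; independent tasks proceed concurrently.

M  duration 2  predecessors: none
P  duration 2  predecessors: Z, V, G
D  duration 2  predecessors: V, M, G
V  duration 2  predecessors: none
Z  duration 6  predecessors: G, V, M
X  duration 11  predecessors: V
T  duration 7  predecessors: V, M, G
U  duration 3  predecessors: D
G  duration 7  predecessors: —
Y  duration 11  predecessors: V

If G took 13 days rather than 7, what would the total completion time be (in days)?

Critical path before the change: G→Z→P = 7+6+2 = 15 giving 15 days.
G is on the critical path; changing it to 13 makes that path 21 days.
No other chain overtakes it, so the finish is 21 days.

21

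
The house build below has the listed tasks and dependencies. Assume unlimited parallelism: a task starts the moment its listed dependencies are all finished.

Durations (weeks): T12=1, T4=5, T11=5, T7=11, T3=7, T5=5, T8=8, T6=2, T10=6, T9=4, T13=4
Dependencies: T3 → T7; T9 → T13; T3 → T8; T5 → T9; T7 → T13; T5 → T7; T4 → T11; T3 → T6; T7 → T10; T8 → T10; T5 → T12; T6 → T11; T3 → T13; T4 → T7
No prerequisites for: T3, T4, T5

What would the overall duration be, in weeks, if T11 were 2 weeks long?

Actual critical path: T3→T7→T10 = 7+11+6 = 24 ⇒ 24 weeks.
The longest path through T11 is only 14 weeks, so T11 has float 10.
The critical path is still T3→T7→T10; finish is now 24 weeks.

24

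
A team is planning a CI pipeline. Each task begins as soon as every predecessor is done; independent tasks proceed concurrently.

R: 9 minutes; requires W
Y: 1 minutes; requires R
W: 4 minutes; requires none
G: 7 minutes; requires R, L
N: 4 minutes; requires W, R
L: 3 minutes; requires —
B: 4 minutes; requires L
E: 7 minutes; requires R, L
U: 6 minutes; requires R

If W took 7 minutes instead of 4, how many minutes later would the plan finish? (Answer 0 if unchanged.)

Actual critical path: W→R→G = 4+9+7 = 20 ⇒ 20 minutes.
W is on the critical path; changing it to 7 makes that path 23 minutes.
That remains the longest chain; total 23 minutes.
Change in finish: 23 − 20 = +3 minutes.

3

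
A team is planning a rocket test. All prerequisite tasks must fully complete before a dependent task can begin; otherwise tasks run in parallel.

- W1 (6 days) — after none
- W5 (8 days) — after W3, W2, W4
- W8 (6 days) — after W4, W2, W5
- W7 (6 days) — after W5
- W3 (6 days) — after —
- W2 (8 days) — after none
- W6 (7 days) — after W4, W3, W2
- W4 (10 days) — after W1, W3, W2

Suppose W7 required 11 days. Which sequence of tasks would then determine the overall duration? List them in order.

W2, W4, W5, W7

Baseline: W2→W4→W5→W7 = 8+10+8+6 = 32 → 32 days.
Since W7 is critical, the +5 change carries straight to that chain (now 37 days).
That remains the longest chain; total 37 days.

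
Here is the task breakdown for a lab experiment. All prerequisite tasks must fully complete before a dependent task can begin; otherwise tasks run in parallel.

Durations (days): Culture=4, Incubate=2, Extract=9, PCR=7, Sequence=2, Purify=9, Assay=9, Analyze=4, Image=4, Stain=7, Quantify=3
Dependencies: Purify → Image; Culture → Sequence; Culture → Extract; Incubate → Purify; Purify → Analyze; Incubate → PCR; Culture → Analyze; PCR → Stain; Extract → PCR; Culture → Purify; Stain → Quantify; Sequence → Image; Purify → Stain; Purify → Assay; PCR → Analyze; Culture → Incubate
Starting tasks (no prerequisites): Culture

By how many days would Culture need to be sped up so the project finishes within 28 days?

Current finish: 30 days; target: 28.
Culture is on every critical path, so each day cut from Culture cuts the finish by one (this holds down to a finish of 27).
Need 30 − 28 = 2 days off Culture → Culture becomes 2 days, finish becomes 28.

2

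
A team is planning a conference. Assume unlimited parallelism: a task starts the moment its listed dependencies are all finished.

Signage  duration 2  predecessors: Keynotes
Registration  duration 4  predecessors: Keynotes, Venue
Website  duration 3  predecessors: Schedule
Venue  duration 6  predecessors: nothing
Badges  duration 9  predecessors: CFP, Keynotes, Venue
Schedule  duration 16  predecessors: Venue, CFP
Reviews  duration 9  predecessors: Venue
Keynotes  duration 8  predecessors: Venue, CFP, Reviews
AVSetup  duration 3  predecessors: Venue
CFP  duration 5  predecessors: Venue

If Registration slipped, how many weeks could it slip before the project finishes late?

Venue→Reviews→Keynotes→Badges = 6+9+8+9 = 32 sets the makespan at 32 weeks.
The longest chain containing Registration totals 27 weeks.
Float = 32 − 27 = 5.

5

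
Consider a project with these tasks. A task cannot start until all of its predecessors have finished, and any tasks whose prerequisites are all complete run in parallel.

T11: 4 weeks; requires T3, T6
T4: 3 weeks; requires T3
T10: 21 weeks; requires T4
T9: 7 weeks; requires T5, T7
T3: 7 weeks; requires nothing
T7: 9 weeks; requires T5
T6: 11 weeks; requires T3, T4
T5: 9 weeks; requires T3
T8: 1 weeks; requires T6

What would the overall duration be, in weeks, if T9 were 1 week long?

Actual critical path: T3→T5→T7→T9 = 7+9+9+7 = 32 ⇒ 32 weeks.
T9 lies on that path, so at 1 week the path becomes 26 weeks.
New critical path: T3→T4→T10 = 7+3+21 = 31 ⇒ 31 weeks.

31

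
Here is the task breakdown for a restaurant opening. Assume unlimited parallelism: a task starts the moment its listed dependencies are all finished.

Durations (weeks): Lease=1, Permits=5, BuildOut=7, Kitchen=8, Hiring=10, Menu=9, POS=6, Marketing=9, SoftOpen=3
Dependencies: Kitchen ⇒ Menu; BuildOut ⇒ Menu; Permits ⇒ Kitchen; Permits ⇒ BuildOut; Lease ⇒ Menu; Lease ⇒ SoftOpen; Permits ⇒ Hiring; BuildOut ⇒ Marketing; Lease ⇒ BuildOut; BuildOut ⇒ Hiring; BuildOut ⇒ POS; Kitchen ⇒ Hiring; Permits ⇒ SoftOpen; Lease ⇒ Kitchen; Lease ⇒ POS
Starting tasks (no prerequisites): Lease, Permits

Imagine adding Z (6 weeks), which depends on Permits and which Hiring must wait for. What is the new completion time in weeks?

23

Originally the job takes 23 weeks.
With Z inserted, Hiring now waits for max(BuildOut, Kitchen, Permits, Z).
New critical path: Permits→Kitchen→Hiring = 5+8+10 = 23 ⇒ 23 weeks.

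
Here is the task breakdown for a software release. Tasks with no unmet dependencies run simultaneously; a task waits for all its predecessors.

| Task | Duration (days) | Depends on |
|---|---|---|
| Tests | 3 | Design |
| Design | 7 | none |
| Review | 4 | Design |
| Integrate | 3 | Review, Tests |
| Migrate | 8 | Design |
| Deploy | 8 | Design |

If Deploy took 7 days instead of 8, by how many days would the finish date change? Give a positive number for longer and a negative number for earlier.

As given, the longest chain is Design→Deploy = 7+8 = 15, so the finish is 15 days.
Deploy lies on that path, so at 7 days the path becomes 14 days.
Now Design→Migrate = 7+8 = 15 is longest, so the finish becomes 15 days.
Change in finish: 15 − 15 = +0 days.

0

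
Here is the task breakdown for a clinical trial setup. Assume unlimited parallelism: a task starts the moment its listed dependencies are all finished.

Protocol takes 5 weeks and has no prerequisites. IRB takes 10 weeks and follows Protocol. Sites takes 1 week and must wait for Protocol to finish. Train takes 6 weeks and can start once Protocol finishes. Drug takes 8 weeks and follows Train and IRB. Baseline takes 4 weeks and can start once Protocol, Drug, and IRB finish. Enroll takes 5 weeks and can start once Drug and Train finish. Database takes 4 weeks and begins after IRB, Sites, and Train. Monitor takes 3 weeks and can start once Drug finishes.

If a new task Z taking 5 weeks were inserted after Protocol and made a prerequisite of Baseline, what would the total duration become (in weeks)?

Originally the clinical trial setup takes 28 weeks.
With Z inserted, Baseline now waits for max(Protocol, Drug, IRB, Z).
New critical path: Protocol→IRB→Drug→Enroll = 5+10+8+5 = 28 ⇒ 28 weeks.

28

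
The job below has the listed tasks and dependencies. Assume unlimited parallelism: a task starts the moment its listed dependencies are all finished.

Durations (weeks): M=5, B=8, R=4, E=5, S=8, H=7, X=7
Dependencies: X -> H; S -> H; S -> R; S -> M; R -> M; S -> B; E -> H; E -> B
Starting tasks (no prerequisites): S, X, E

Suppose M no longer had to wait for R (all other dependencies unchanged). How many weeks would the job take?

16

With the dependency in place, S→R→M = 8+4+5 = 17 sets the finish at 17 weeks.
Without R→M, M's earliest start moves from 12 to 8.
New critical path: S→B = 8+8 = 16 ⇒ 16 weeks.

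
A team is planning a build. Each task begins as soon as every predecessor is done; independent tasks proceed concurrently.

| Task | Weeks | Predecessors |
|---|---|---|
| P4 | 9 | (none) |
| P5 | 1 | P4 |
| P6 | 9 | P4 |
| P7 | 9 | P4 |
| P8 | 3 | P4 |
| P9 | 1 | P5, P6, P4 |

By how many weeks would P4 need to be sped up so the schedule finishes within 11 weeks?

8

Current finish: 19 weeks; target: 11.
P4 is on every critical path, so each week cut from P4 cuts the finish by one (this holds down to a finish of 11).
Need 19 − 11 = 8 weeks off P4 → P4 becomes 1 week, finish becomes 11.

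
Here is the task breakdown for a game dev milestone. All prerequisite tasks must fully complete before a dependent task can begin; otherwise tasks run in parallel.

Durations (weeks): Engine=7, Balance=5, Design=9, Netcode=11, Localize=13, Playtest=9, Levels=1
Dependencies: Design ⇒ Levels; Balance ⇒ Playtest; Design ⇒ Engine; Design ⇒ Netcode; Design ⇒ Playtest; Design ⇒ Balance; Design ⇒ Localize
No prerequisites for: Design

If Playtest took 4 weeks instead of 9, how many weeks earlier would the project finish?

The binding path is Design→Balance→Playtest = 9+5+9 = 23; finish at 23 weeks.
Playtest lies on that path, so at 4 weeks the path becomes 18 weeks.
Now Design→Localize = 9+13 = 22 is longest, so the finish becomes 22 weeks.
Change in finish: 22 − 23 = -1 weeks.

1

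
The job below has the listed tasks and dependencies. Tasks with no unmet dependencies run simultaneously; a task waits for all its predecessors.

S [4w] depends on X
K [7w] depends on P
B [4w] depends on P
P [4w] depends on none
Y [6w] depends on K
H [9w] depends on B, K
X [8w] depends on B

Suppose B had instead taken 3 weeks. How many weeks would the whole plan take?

Critical path before the change: P→B→X→S = 4+4+8+4 = 20 giving 20 weeks.
Since B is critical, the -1 change carries straight to that chain (now 19 weeks).
Now P→K→H = 4+7+9 = 20 is longest, so the finish becomes 20 weeks.

20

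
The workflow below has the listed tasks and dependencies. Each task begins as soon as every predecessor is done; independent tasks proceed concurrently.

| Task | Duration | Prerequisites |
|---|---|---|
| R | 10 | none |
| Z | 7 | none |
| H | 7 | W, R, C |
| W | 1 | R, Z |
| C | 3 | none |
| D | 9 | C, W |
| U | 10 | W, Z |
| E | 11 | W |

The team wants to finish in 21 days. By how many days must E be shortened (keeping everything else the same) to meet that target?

1

Current finish: 22 days; target: 21.
E is on every critical path, so each day cut from E cuts the finish by one (this holds down to a finish of 21).
Need 22 − 21 = 1 day off E → E becomes 10 days, finish becomes 21.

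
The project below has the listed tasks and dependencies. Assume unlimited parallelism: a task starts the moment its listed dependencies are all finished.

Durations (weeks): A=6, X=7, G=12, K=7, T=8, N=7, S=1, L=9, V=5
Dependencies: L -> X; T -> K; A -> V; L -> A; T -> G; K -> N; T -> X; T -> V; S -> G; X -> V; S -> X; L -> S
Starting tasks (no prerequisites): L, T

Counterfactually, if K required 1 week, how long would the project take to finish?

As given, the longest chain is T→K→N = 8+7+7 = 22, so the finish is 22 weeks.
Since K is critical, the -6 change carries straight to that chain (now 16 weeks).
New critical path: L→S→X→V = 9+1+7+5 = 22 ⇒ 22 weeks.

22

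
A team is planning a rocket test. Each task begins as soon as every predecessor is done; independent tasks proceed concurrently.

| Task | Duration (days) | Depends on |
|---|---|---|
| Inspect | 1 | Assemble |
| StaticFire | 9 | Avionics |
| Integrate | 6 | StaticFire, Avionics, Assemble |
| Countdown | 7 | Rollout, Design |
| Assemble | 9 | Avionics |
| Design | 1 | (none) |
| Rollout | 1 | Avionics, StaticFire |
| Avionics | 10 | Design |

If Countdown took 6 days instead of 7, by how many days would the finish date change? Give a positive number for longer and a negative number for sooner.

Critical path before the change: Design→Avionics→StaticFire→Rollout→Countdown = 1+10+9+1+7 = 28 giving 28 days.
Since Countdown is critical, the -1 change carries straight to that chain (now 27 days).
The critical path is still Design→Avionics→StaticFire→Rollout→Countdown; finish is now 27 days.
Change in finish: 27 − 28 = -1 days.

-1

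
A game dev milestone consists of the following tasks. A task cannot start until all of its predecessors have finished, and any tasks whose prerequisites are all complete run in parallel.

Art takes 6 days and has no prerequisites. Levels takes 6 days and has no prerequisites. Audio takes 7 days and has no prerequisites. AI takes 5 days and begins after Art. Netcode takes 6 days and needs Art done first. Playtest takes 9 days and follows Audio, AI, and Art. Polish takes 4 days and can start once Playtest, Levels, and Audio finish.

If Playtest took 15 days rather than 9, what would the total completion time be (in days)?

Critical path before the change: Art→AI→Playtest→Polish = 6+5+9+4 = 24 giving 24 days.
Playtest is on the critical path; changing it to 15 makes that path 30 days.
No other chain overtakes it, so the finish is 30 days.

30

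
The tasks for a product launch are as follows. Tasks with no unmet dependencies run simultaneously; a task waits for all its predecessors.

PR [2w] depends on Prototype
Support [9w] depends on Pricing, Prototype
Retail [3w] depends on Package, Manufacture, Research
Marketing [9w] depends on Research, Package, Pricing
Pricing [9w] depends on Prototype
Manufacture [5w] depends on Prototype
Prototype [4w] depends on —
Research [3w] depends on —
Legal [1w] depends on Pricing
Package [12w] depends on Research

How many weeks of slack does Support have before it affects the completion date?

2

Research→Package→Marketing = 3+12+9 = 24 sets the makespan at 24 weeks.
Support finishes as early as 22 and must finish by 24.
Slack of Support = 15 − 13 = 2 weeks.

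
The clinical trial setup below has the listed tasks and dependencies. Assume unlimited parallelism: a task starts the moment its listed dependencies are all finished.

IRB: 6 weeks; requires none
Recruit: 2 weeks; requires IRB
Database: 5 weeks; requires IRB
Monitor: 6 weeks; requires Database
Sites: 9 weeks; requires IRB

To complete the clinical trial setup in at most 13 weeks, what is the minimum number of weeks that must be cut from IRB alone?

4

Current finish: 17 weeks; target: 13.
IRB is on every critical path, so each week cut from IRB cuts the finish by one (this holds down to a finish of 12).
Need 17 − 13 = 4 weeks off IRB → IRB becomes 2 weeks, finish becomes 13.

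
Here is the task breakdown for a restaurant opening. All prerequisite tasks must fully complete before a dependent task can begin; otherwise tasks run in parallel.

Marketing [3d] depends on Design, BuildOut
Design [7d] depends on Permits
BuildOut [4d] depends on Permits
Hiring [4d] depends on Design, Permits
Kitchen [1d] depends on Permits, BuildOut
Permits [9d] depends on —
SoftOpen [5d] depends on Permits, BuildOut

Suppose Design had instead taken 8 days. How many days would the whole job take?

21

The binding path is Permits→Design→Hiring = 9+7+4 = 20; finish at 20 days.
Design lies on that path, so at 8 days the path becomes 21 days.
No other chain overtakes it, so the finish is 21 days.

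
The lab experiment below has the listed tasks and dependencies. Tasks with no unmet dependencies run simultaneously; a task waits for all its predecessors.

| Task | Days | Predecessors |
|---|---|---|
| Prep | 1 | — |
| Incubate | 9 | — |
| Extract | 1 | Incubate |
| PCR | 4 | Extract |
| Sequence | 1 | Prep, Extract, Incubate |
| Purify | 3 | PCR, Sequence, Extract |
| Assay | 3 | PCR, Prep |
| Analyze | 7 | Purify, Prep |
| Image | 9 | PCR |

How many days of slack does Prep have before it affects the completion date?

The longest chain is Incubate→Extract→PCR→Purify→Analyze = 9+1+4+3+7 = 24; overall finish 24 days.
Prep finishes as early as 1 and must finish by 13.
Float = 24 − 12 = 12.

12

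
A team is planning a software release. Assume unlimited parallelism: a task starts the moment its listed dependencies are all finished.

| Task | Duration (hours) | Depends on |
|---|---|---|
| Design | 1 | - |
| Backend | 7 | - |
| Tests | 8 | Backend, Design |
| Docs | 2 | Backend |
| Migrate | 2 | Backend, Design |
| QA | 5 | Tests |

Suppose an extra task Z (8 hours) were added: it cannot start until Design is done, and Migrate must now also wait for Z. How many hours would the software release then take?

Originally the software release takes 20 hours.
With Z inserted, Migrate now waits for max(Backend, Design, Z).
New critical path: Backend→Tests→QA = 7+8+5 = 20 ⇒ 20 hours.

20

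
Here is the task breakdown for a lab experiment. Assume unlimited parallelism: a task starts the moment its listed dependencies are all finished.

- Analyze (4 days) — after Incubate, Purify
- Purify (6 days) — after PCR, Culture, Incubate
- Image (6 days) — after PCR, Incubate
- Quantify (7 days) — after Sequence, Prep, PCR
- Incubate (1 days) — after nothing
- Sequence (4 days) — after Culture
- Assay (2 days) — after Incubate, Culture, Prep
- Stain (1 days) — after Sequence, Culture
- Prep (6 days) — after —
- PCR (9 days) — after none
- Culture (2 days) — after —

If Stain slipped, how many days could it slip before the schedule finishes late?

12

Critical path: PCR→Purify→Analyze = 9+6+4 = 19, so the finish is 19 days.
Stain finishes as early as 7 and must finish by 19.
So Stain can slip 19 − 7 = 12 days.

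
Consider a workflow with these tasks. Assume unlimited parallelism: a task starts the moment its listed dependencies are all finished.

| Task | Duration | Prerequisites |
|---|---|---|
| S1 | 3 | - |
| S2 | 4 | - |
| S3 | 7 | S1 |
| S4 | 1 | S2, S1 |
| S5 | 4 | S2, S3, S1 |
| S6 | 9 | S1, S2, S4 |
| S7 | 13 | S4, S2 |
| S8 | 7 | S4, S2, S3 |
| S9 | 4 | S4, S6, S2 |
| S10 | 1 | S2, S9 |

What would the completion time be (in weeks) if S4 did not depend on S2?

Original critical path: S2→S4→S6→S9→S10 = 4+1+9+4+1 = 19 ⇒ 19 weeks.
Without S2→S4, S4's earliest start moves from 4 to 3.
After: S1→S4→S6→S9→S10 = 3+1+9+4+1 = 18 → 18 weeks.

18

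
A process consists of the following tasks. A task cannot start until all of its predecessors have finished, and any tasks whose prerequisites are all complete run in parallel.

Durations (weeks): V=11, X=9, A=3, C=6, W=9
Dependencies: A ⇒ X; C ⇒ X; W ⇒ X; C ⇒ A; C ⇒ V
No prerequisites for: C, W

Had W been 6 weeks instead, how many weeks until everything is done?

Critical path before the change: W→X = 9+9 = 18 giving 18 weeks.
W is on the critical path; changing it to 6 makes that path 15 weeks.
Now C→A→X = 6+3+9 = 18 is longest, so the finish becomes 18 weeks.

18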